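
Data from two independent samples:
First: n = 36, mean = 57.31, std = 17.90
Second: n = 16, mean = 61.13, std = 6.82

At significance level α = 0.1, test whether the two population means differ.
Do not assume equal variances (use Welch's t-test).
Welch's two-sample t-test:
H₀: μ₁ = μ₂
H₁: μ₁ ≠ μ₂
s₁²/n₁ = 17.90²/36 = 8.9003,  s₂²/n₂ = 6.82²/16 = 2.9070
SE = √(s₁²/n₁ + s₂²/n₂) = √(8.9003 + 2.9070) = 3.4362
df (Welch-Satterthwaite) = (s₁²/n₁ + s₂²/n₂)² / [(s₁²/n₁)²/(n₁-1) + (s₂²/n₂)²/(n₂-1)] ≈ 49.32
t = (x̄₁ - x̄₂) / SE = (57.31 - 61.13) / 3.4362 = -3.82 / 3.4362 = -1.112
p-value = 0.2717

Since p-value > α = 0.1, we fail to reject H₀.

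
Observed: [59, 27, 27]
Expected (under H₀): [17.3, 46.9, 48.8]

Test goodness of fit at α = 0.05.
Chi-square goodness of fit test:
H₀: observed counts match expected distribution
H₁: observed counts differ from expected distribution
df = k - 1 = 2
χ² = Σ(O - E)²/E
   = (59 - 17.3)²/17.3 + (27 - 46.9)²/46.9 + (27 - 48.8)²/48.8
   = 100.514 + 8.444 + 9.739
   = 118.70
p-value < 0.0001

Since p-value < α = 0.05, we reject H₀.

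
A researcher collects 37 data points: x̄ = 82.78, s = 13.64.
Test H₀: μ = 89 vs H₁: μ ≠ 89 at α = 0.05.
One-sample t-test:
H₀: μ = 89
H₁: μ ≠ 89
df = n - 1 = 36
t = (x̄ - μ₀) / (s/√n) = (82.78 - 89) / (13.64/√37) = -2.774
p-value = 0.0087

Since p-value < α = 0.05, we reject H₀.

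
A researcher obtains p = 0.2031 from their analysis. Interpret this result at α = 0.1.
Since p = 0.2031 > α = 0.1, fail to reject H₀.
There is insufficient evidence to reject the null hypothesis; the result is not statistically significant at the 0.1 level.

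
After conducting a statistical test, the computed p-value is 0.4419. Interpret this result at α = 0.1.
Since p = 0.4419 > α = 0.1, fail to reject H₀.
There is insufficient evidence to reject the null hypothesis; the result is not statistically significant at the 0.1 level.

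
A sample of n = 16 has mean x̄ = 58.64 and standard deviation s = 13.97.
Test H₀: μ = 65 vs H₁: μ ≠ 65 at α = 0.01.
One-sample t-test:
H₀: μ = 65
H₁: μ ≠ 65
df = n - 1 = 15
t = (x̄ - μ₀) / (s/√n) = (58.64 - 65) / (13.97/√16) = -1.821
p-value = 0.0886

Since p-value > α = 0.01, we fail to reject H₀.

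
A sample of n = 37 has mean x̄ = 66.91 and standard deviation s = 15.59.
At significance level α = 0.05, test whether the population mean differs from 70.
One-sample t-test:
H₀: μ = 70
H₁: μ ≠ 70
df = n - 1 = 36
t = (x̄ - μ₀) / (s/√n) = (66.91 - 70) / (15.59/√37) = -1.206
p-value = 0.2358

Since p-value > α = 0.05, we fail to reject H₀.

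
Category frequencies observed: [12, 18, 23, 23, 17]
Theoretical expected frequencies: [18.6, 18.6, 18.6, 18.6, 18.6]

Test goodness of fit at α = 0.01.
Chi-square goodness of fit test:
H₀: observed counts match expected distribution
H₁: observed counts differ from expected distribution
df = k - 1 = 4
χ² = Σ(O - E)²/E
   = (12 - 18.6)²/18.6 + (18 - 18.6)²/18.6 + (23 - 18.6)²/18.6 + (23 - 18.6)²/18.6 + (17 - 18.6)²/18.6
   = 2.342 + 0.019 + 1.041 + 1.041 + 0.138
   = 4.58
p-value = 0.3331

Since p-value > α = 0.01, we fail to reject H₀.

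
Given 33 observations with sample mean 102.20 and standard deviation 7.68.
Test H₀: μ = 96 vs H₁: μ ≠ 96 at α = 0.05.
One-sample t-test:
H₀: μ = 96
H₁: μ ≠ 96
df = n - 1 = 32
t = (x̄ - μ₀) / (s/√n) = (102.20 - 96) / (7.68/√33) = 4.638
p-value = 0.0001

Since p-value < α = 0.05, we reject H₀.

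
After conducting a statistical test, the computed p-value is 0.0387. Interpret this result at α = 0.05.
Since p = 0.0387 < α = 0.05, reject H₀.
There is sufficient evidence to reject the null hypothesis; the result is statistically significant at the 0.05 level.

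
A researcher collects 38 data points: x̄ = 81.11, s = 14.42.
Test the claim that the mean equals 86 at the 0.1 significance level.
One-sample t-test:
H₀: μ = 86
H₁: μ ≠ 86
df = n - 1 = 37
t = (x̄ - μ₀) / (s/√n) = (81.11 - 86) / (14.42/√38) = -2.090
p-value = 0.0435

Since p-value < α = 0.1, we reject H₀.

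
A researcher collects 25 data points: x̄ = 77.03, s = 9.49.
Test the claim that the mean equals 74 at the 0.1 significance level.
One-sample t-test:
H₀: μ = 74
H₁: μ ≠ 74
df = n - 1 = 24
t = (x̄ - μ₀) / (s/√n) = (77.03 - 74) / (9.49/√25) = 1.596
p-value = 0.1235

Since p-value > α = 0.1, we fail to reject H₀.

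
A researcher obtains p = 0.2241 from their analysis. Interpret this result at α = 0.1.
Since p = 0.2241 > α = 0.1, fail to reject H₀.
There is insufficient evidence to reject the null hypothesis; the result is not statistically significant at the 0.1 level.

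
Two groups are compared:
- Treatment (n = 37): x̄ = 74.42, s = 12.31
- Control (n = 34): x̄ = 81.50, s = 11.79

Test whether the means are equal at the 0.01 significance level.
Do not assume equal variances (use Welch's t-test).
Welch's two-sample t-test:
H₀: μ₁ = μ₂
H₁: μ₁ ≠ μ₂
s₁²/n₁ = 12.31²/37 = 4.0956,  s₂²/n₂ = 11.79²/34 = 4.0884
SE = √(s₁²/n₁ + s₂²/n₂) = √(4.0956 + 4.0884) = 2.8608
df (Welch-Satterthwaite) = (s₁²/n₁ + s₂²/n₂)² / [(s₁²/n₁)²/(n₁-1) + (s₂²/n₂)²/(n₂-1)] ≈ 68.87
t = (x̄₁ - x̄₂) / SE = (74.42 - 81.50) / 2.8608 = -7.08 / 2.8608 = -2.475
p-value = 0.0158

Since p-value > α = 0.01, we fail to reject H₀.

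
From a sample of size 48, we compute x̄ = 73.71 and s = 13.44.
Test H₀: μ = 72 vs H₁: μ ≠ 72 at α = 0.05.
One-sample t-test:
H₀: μ = 72
H₁: μ ≠ 72
df = n - 1 = 47
t = (x̄ - μ₀) / (s/√n) = (73.71 - 72) / (13.44/√48) = 0.881
p-value = 0.3825

Since p-value > α = 0.05, we fail to reject H₀.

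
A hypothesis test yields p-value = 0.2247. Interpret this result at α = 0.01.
Since p = 0.2247 > α = 0.01, fail to reject H₀.
There is insufficient evidence to reject the null hypothesis; the result is not statistically significant at the 0.01 level.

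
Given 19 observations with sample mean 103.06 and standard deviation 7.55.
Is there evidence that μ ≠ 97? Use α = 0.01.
One-sample t-test:
H₀: μ = 97
H₁: μ ≠ 97
df = n - 1 = 18
t = (x̄ - μ₀) / (s/√n) = (103.06 - 97) / (7.55/√19) = 3.499
p-value = 0.0026

Since p-value < α = 0.01, we reject H₀.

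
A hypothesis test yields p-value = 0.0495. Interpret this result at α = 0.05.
Since p = 0.0495 < α = 0.05, reject H₀.
There is sufficient evidence to reject the null hypothesis; the result is statistically significant at the 0.05 level.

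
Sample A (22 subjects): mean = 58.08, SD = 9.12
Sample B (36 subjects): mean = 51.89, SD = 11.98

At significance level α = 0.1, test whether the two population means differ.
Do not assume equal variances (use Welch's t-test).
Welch's two-sample t-test:
H₀: μ₁ = μ₂
H₁: μ₁ ≠ μ₂
s₁²/n₁ = 9.12²/22 = 3.7807,  s₂²/n₂ = 11.98²/36 = 3.9867
SE = √(s₁²/n₁ + s₂²/n₂) = √(3.7807 + 3.9867) = 2.7870
df (Welch-Satterthwaite) = (s₁²/n₁ + s₂²/n₂)² / [(s₁²/n₁)²/(n₁-1) + (s₂²/n₂)²/(n₂-1)] ≈ 53.17
t = (x̄₁ - x̄₂) / SE = (58.08 - 51.89) / 2.7870 = 6.19 / 2.7870 = 2.221
p-value = 0.0306

Since p-value < α = 0.1, we reject H₀.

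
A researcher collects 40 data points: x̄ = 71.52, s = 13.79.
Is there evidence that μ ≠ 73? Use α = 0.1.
One-sample t-test:
H₀: μ = 73
H₁: μ ≠ 73
df = n - 1 = 39
t = (x̄ - μ₀) / (s/√n) = (71.52 - 73) / (13.79/√40) = -0.679
p-value = 0.5013

Since p-value > α = 0.1, we fail to reject H₀.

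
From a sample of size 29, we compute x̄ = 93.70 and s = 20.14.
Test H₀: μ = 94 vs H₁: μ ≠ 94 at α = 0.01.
One-sample t-test:
H₀: μ = 94
H₁: μ ≠ 94
df = n - 1 = 28
t = (x̄ - μ₀) / (s/√n) = (93.70 - 94) / (20.14/√29) = -0.080
p-value = 0.9366

Since p-value > α = 0.01, we fail to reject H₀.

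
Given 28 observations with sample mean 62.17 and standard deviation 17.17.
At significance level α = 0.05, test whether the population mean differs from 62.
One-sample t-test:
H₀: μ = 62
H₁: μ ≠ 62
df = n - 1 = 27
t = (x̄ - μ₀) / (s/√n) = (62.17 - 62) / (17.17/√28) = 0.052
p-value = 0.9586

Since p-value > α = 0.05, we fail to reject H₀.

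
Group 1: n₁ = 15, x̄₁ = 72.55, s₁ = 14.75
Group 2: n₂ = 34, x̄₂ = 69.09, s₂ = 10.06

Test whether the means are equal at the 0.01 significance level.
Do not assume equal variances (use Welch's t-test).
Welch's two-sample t-test:
H₀: μ₁ = μ₂
H₁: μ₁ ≠ μ₂
s₁²/n₁ = 14.75²/15 = 14.5042,  s₂²/n₂ = 10.06²/34 = 2.9766
SE = √(s₁²/n₁ + s₂²/n₂) = √(14.5042 + 2.9766) = 4.1810
df (Welch-Satterthwaite) = (s₁²/n₁ + s₂²/n₂)² / [(s₁²/n₁)²/(n₁-1) + (s₂²/n₂)²/(n₂-1)] ≈ 19.98
t = (x̄₁ - x̄₂) / SE = (72.55 - 69.09) / 4.1810 = 3.46 / 4.1810 = 0.828
p-value = 0.4177

Since p-value > α = 0.01, we fail to reject H₀.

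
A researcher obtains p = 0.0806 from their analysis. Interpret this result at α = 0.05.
Since p = 0.0806 > α = 0.05, fail to reject H₀.
There is insufficient evidence to reject the null hypothesis; the result is not statistically significant at the 0.05 level.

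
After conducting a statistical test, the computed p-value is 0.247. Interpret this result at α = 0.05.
Since p = 0.247 > α = 0.05, fail to reject H₀.
There is insufficient evidence to reject the null hypothesis; the result is not statistically significant at the 0.05 level.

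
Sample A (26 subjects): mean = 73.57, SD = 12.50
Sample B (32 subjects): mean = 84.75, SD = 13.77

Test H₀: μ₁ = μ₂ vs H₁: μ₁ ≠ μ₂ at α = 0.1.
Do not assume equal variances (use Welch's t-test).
Welch's two-sample t-test:
H₀: μ₁ = μ₂
H₁: μ₁ ≠ μ₂
s₁²/n₁ = 12.50²/26 = 6.0096,  s₂²/n₂ = 13.77²/32 = 5.9254
SE = √(s₁²/n₁ + s₂²/n₂) = √(6.0096 + 5.9254) = 3.4547
df (Welch-Satterthwaite) = (s₁²/n₁ + s₂²/n₂)² / [(s₁²/n₁)²/(n₁-1) + (s₂²/n₂)²/(n₂-1)] ≈ 55.27
t = (x̄₁ - x̄₂) / SE = (73.57 - 84.75) / 3.4547 = -11.18 / 3.4547 = -3.236
p-value = 0.0020

Since p-value < α = 0.1, we reject H₀.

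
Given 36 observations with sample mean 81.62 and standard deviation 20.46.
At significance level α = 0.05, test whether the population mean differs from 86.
One-sample t-test:
H₀: μ = 86
H₁: μ ≠ 86
df = n - 1 = 35
t = (x̄ - μ₀) / (s/√n) = (81.62 - 86) / (20.46/√36) = -1.284
p-value = 0.2074

Since p-value > α = 0.05, we fail to reject H₀.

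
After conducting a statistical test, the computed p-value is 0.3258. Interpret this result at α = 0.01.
Since p = 0.3258 > α = 0.01, fail to reject H₀.
There is insufficient evidence to reject the null hypothesis; the result is not statistically significant at the 0.01 level.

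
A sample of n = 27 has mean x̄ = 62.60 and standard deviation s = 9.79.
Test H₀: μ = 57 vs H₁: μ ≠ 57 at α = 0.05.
One-sample t-test:
H₀: μ = 57
H₁: μ ≠ 57
df = n - 1 = 26
t = (x̄ - μ₀) / (s/√n) = (62.60 - 57) / (9.79/√27) = 2.972
p-value = 0.0063

Since p-value < α = 0.05, we reject H₀.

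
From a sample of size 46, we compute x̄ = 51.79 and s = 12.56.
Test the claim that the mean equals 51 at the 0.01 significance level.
One-sample t-test:
H₀: μ = 51
H₁: μ ≠ 51
df = n - 1 = 45
t = (x̄ - μ₀) / (s/√n) = (51.79 - 51) / (12.56/√46) = 0.427
p-value = 0.6717

Since p-value > α = 0.01, we fail to reject H₀.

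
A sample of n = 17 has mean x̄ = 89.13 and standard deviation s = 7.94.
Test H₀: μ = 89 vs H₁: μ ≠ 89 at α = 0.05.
One-sample t-test:
H₀: μ = 89
H₁: μ ≠ 89
df = n - 1 = 16
t = (x̄ - μ₀) / (s/√n) = (89.13 - 89) / (7.94/√17) = 0.068
p-value = 0.9470

Since p-value > α = 0.05, we fail to reject H₀.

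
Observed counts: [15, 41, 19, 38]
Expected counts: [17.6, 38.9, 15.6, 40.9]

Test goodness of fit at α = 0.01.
Chi-square goodness of fit test:
H₀: observed counts match expected distribution
H₁: observed counts differ from expected distribution
df = k - 1 = 3
χ² = Σ(O - E)²/E
   = (15 - 17.6)²/17.6 + (41 - 38.9)²/38.9 + (19 - 15.6)²/15.6 + (38 - 40.9)²/40.9
   = 0.384 + 0.113 + 0.741 + 0.206
   = 1.44
p-value = 0.6952

Since p-value > α = 0.01, we fail to reject H₀.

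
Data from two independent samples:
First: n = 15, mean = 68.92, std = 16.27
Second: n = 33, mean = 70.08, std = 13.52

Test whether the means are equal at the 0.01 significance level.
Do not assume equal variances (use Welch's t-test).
Welch's two-sample t-test:
H₀: μ₁ = μ₂
H₁: μ₁ ≠ μ₂
s₁²/n₁ = 16.27²/15 = 17.6475,  s₂²/n₂ = 13.52²/33 = 5.5391
SE = √(s₁²/n₁ + s₂²/n₂) = √(17.6475 + 5.5391) = 4.8152
df (Welch-Satterthwaite) = (s₁²/n₁ + s₂²/n₂)² / [(s₁²/n₁)²/(n₁-1) + (s₂²/n₂)²/(n₂-1)] ≈ 23.17
t = (x̄₁ - x̄₂) / SE = (68.92 - 70.08) / 4.8152 = -1.16 / 4.8152 = -0.241
p-value = 0.8118

Since p-value > α = 0.01, we fail to reject H₀.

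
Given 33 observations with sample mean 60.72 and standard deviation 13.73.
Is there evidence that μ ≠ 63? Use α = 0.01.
One-sample t-test:
H₀: μ = 63
H₁: μ ≠ 63
df = n - 1 = 32
t = (x̄ - μ₀) / (s/√n) = (60.72 - 63) / (13.73/√33) = -0.954
p-value = 0.3473

Since p-value > α = 0.01, we fail to reject H₀.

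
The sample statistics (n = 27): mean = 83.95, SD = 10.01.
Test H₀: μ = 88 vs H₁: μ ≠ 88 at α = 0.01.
One-sample t-test:
H₀: μ = 88
H₁: μ ≠ 88
df = n - 1 = 26
t = (x̄ - μ₀) / (s/√n) = (83.95 - 88) / (10.01/√27) = -2.102
p-value = 0.0454

Since p-value > α = 0.01, we fail to reject H₀.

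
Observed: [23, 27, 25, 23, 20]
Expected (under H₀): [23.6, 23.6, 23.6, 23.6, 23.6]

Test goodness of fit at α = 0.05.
Chi-square goodness of fit test:
H₀: observed counts match expected distribution
H₁: observed counts differ from expected distribution
df = k - 1 = 4
χ² = Σ(O - E)²/E
   = (23 - 23.6)²/23.6 + (27 - 23.6)²/23.6 + (25 - 23.6)²/23.6 + (23 - 23.6)²/23.6 + (20 - 23.6)²/23.6
   = 0.015 + 0.490 + 0.083 + 0.015 + 0.549
   = 1.15
p-value = 0.8858

Since p-value > α = 0.05, we fail to reject H₀.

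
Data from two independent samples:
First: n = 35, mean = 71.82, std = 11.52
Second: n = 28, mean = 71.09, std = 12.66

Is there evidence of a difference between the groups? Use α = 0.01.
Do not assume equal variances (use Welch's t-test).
Welch's two-sample t-test:
H₀: μ₁ = μ₂
H₁: μ₁ ≠ μ₂
s₁²/n₁ = 11.52²/35 = 3.7917,  s₂²/n₂ = 12.66²/28 = 5.7241
SE = √(s₁²/n₁ + s₂²/n₂) = √(3.7917 + 5.7241) = 3.0848
df (Welch-Satterthwaite) = (s₁²/n₁ + s₂²/n₂)² / [(s₁²/n₁)²/(n₁-1) + (s₂²/n₂)²/(n₂-1)] ≈ 55.34
t = (x̄₁ - x̄₂) / SE = (71.82 - 71.09) / 3.0848 = 0.73 / 3.0848 = 0.237
p-value = 0.8138

Since p-value > α = 0.01, we fail to reject H₀.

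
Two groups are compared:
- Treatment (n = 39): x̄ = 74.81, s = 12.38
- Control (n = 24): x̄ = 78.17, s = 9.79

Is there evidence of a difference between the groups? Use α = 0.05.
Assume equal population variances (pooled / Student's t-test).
Student's two-sample t-test (equal variances):
H₀: μ₁ = μ₂
H₁: μ₁ ≠ μ₂
df = n₁ + n₂ - 2 = 61
Pooled variance s_p² = [(n₁-1)s₁² + (n₂-1)s₂²] / (n₁ + n₂ - 2) = [(38)(12.38²) + (23)(9.79²)] / 61 = 131.6141
SE = √(s_p²(1/n₁ + 1/n₂)) = √(131.6141 × (1/39 + 1/24)) = 2.9763
t = (x̄₁ - x̄₂) / SE = (74.81 - 78.17) / 2.9763 = -3.36 / 2.9763 = -1.129
p-value = 0.2634

Since p-value > α = 0.05, we fail to reject H₀.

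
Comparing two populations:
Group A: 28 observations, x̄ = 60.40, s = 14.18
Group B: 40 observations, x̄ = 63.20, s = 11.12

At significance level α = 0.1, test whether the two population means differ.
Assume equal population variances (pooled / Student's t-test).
Student's two-sample t-test (equal variances):
H₀: μ₁ = μ₂
H₁: μ₁ ≠ μ₂
df = n₁ + n₂ - 2 = 66
Pooled variance s_p² = [(n₁-1)s₁² + (n₂-1)s₂²] / (n₁ + n₂ - 2) = [(27)(14.18²) + (39)(11.12²)] / 66 = 155.3254
SE = √(s_p²(1/n₁ + 1/n₂)) = √(155.3254 × (1/28 + 1/40)) = 3.0709
t = (x̄₁ - x̄₂) / SE = (60.40 - 63.20) / 3.0709 = -2.80 / 3.0709 = -0.912
p-value = 0.3652

Since p-value > α = 0.1, we fail to reject H₀.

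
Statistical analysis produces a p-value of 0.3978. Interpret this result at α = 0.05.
Since p = 0.3978 > α = 0.05, fail to reject H₀.
There is insufficient evidence to reject the null hypothesis; the result is not statistically significant at the 0.05 level.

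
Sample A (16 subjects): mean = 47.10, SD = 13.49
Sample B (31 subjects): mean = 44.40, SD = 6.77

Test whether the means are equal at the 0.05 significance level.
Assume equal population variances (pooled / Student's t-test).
Student's two-sample t-test (equal variances):
H₀: μ₁ = μ₂
H₁: μ₁ ≠ μ₂
df = n₁ + n₂ - 2 = 45
Pooled variance s_p² = [(n₁-1)s₁² + (n₂-1)s₂²] / (n₁ + n₂ - 2) = [(15)(13.49²) + (30)(6.77²)] / 45 = 91.2153
SE = √(s_p²(1/n₁ + 1/n₂)) = √(91.2153 × (1/16 + 1/31)) = 2.9400
t = (x̄₁ - x̄₂) / SE = (47.10 - 44.40) / 2.9400 = 2.70 / 2.9400 = 0.918
p-value = 0.3633

Since p-value > α = 0.05, we fail to reject H₀.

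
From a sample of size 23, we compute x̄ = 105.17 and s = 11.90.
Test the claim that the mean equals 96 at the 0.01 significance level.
One-sample t-test:
H₀: μ = 96
H₁: μ ≠ 96
df = n - 1 = 22
t = (x̄ - μ₀) / (s/√n) = (105.17 - 96) / (11.90/√23) = 3.696
p-value = 0.0013

Since p-value < α = 0.01, we reject H₀.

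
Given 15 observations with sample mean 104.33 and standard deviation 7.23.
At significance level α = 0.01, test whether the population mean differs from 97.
One-sample t-test:
H₀: μ = 97
H₁: μ ≠ 97
df = n - 1 = 14
t = (x̄ - μ₀) / (s/√n) = (104.33 - 97) / (7.23/√15) = 3.927
p-value = 0.0015

Since p-value < α = 0.01, we reject H₀.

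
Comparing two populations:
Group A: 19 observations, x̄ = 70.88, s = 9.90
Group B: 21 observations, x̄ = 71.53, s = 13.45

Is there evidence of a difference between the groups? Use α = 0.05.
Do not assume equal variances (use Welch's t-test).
Welch's two-sample t-test:
H₀: μ₁ = μ₂
H₁: μ₁ ≠ μ₂
s₁²/n₁ = 9.90²/19 = 5.1584,  s₂²/n₂ = 13.45²/21 = 8.6144
SE = √(s₁²/n₁ + s₂²/n₂) = √(5.1584 + 8.6144) = 3.7112
df (Welch-Satterthwaite) = (s₁²/n₁ + s₂²/n₂)² / [(s₁²/n₁)²/(n₁-1) + (s₂²/n₂)²/(n₂-1)] ≈ 36.56
t = (x̄₁ - x̄₂) / SE = (70.88 - 71.53) / 3.7112 = -0.65 / 3.7112 = -0.175
p-value = 0.8619

Since p-value > α = 0.05, we fail to reject H₀.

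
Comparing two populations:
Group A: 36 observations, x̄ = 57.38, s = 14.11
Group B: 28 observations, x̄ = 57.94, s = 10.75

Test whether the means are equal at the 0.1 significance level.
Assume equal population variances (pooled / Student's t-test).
Student's two-sample t-test (equal variances):
H₀: μ₁ = μ₂
H₁: μ₁ ≠ μ₂
df = n₁ + n₂ - 2 = 62
Pooled variance s_p² = [(n₁-1)s₁² + (n₂-1)s₂²] / (n₁ + n₂ - 2) = [(35)(14.11²) + (27)(10.75²)] / 62 = 162.7163
SE = √(s_p²(1/n₁ + 1/n₂)) = √(162.7163 × (1/36 + 1/28)) = 3.2142
t = (x̄₁ - x̄₂) / SE = (57.38 - 57.94) / 3.2142 = -0.56 / 3.2142 = -0.174
p-value = 0.8623

Since p-value > α = 0.1, we fail to reject H₀.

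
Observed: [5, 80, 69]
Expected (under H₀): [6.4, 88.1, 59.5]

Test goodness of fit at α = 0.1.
Chi-square goodness of fit test:
H₀: observed counts match expected distribution
H₁: observed counts differ from expected distribution
df = k - 1 = 2
χ² = Σ(O - E)²/E
   = (5 - 6.4)²/6.4 + (80 - 88.1)²/88.1 + (69 - 59.5)²/59.5
   = 0.306 + 0.745 + 1.517
   = 2.57
p-value = 0.2770

Since p-value > α = 0.1, we fail to reject H₀.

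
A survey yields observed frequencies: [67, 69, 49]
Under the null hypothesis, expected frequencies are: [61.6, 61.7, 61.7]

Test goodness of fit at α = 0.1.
Chi-square goodness of fit test:
H₀: observed counts match expected distribution
H₁: observed counts differ from expected distribution
df = k - 1 = 2
χ² = Σ(O - E)²/E
   = (67 - 61.6)²/61.6 + (69 - 61.7)²/61.7 + (49 - 61.7)²/61.7
   = 0.473 + 0.864 + 2.614
   = 3.95
p-value = 0.1387

Since p-value > α = 0.1, we fail to reject H₀.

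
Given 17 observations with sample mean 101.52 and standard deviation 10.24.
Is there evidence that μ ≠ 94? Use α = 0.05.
One-sample t-test:
H₀: μ = 94
H₁: μ ≠ 94
df = n - 1 = 16
t = (x̄ - μ₀) / (s/√n) = (101.52 - 94) / (10.24/√17) = 3.028
p-value = 0.0080

Since p-value < α = 0.05, we reject H₀.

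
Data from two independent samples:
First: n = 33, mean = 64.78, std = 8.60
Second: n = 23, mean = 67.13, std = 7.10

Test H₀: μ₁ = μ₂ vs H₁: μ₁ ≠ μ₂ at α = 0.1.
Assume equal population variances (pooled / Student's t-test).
Student's two-sample t-test (equal variances):
H₀: μ₁ = μ₂
H₁: μ₁ ≠ μ₂
df = n₁ + n₂ - 2 = 54
Pooled variance s_p² = [(n₁-1)s₁² + (n₂-1)s₂²] / (n₁ + n₂ - 2) = [(32)(8.60²) + (22)(7.10²)] / 54 = 64.3656
SE = √(s_p²(1/n₁ + 1/n₂)) = √(64.3656 × (1/33 + 1/23)) = 2.1792
t = (x̄₁ - x̄₂) / SE = (64.78 - 67.13) / 2.1792 = -2.35 / 2.1792 = -1.078
p-value = 0.2857

Since p-value > α = 0.1, we fail to reject H₀.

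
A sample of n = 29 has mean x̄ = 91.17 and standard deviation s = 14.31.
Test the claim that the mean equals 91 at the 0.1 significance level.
One-sample t-test:
H₀: μ = 91
H₁: μ ≠ 91
df = n - 1 = 28
t = (x̄ - μ₀) / (s/√n) = (91.17 - 91) / (14.31/√29) = 0.064
p-value = 0.9494

Since p-value > α = 0.1, we fail to reject H₀.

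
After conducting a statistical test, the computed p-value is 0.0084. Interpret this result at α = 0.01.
Since p = 0.0084 < α = 0.01, reject H₀.
There is sufficient evidence to reject the null hypothesis; the result is statistically significant at the 0.01 level.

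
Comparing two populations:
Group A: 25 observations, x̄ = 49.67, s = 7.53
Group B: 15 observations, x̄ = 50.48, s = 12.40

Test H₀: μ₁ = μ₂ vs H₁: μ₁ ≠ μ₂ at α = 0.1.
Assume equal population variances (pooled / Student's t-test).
Student's two-sample t-test (equal variances):
H₀: μ₁ = μ₂
H₁: μ₁ ≠ μ₂
df = n₁ + n₂ - 2 = 38
Pooled variance s_p² = [(n₁-1)s₁² + (n₂-1)s₂²] / (n₁ + n₂ - 2) = [(24)(7.53²) + (14)(12.40²)] / 38 = 92.4595
SE = √(s_p²(1/n₁ + 1/n₂)) = √(92.4595 × (1/25 + 1/15)) = 3.1404
t = (x̄₁ - x̄₂) / SE = (49.67 - 50.48) / 3.1404 = -0.81 / 3.1404 = -0.258
p-value = 0.7979

Since p-value > α = 0.1, we fail to reject H₀.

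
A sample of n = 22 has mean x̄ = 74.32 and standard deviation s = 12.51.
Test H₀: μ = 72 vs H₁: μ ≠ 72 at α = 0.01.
One-sample t-test:
H₀: μ = 72
H₁: μ ≠ 72
df = n - 1 = 21
t = (x̄ - μ₀) / (s/√n) = (74.32 - 72) / (12.51/√22) = 0.870
p-value = 0.3942

Since p-value > α = 0.01, we fail to reject H₀.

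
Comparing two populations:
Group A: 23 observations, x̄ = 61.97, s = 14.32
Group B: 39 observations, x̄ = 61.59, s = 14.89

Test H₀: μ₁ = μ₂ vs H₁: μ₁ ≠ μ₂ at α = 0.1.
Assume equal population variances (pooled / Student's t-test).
Student's two-sample t-test (equal variances):
H₀: μ₁ = μ₂
H₁: μ₁ ≠ μ₂
df = n₁ + n₂ - 2 = 60
Pooled variance s_p² = [(n₁-1)s₁² + (n₂-1)s₂²] / (n₁ + n₂ - 2) = [(22)(14.32²) + (38)(14.89²)] / 60 = 215.6072
SE = √(s_p²(1/n₁ + 1/n₂)) = √(215.6072 × (1/23 + 1/39)) = 3.8604
t = (x̄₁ - x̄₂) / SE = (61.97 - 61.59) / 3.8604 = 0.38 / 3.8604 = 0.098
p-value = 0.9219

Since p-value > α = 0.1, we fail to reject H₀.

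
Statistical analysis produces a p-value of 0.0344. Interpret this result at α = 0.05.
Since p = 0.0344 < α = 0.05, reject H₀.
There is sufficient evidence to reject the null hypothesis; the result is statistically significant at the 0.05 level.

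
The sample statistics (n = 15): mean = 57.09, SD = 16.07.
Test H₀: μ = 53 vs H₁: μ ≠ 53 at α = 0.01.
One-sample t-test:
H₀: μ = 53
H₁: μ ≠ 53
df = n - 1 = 14
t = (x̄ - μ₀) / (s/√n) = (57.09 - 53) / (16.07/√15) = 0.986
p-value = 0.3410

Since p-value > α = 0.01, we fail to reject H₀.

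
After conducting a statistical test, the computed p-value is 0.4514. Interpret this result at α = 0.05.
Since p = 0.4514 > α = 0.05, fail to reject H₀.
There is insufficient evidence to reject the null hypothesis; the result is not statistically significant at the 0.05 level.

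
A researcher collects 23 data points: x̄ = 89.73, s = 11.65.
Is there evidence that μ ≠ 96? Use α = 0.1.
One-sample t-test:
H₀: μ = 96
H₁: μ ≠ 96
df = n - 1 = 22
t = (x̄ - μ₀) / (s/√n) = (89.73 - 96) / (11.65/√23) = -2.581
p-value = 0.0170

Since p-value < α = 0.1, we reject H₀.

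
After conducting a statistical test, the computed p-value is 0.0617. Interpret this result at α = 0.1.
Since p = 0.0617 < α = 0.1, reject H₀.
There is sufficient evidence to reject the null hypothesis; the result is statistically significant at the 0.1 level.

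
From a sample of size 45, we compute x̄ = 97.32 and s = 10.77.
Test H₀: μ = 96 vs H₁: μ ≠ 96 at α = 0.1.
One-sample t-test:
H₀: μ = 96
H₁: μ ≠ 96
df = n - 1 = 44
t = (x̄ - μ₀) / (s/√n) = (97.32 - 96) / (10.77/√45) = 0.822
p-value = 0.4154

Since p-value > α = 0.1, we fail to reject H₀.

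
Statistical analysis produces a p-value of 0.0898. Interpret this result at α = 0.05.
Since p = 0.0898 > α = 0.05, fail to reject H₀.
There is insufficient evidence to reject the null hypothesis; the result is not statistically significant at the 0.05 level.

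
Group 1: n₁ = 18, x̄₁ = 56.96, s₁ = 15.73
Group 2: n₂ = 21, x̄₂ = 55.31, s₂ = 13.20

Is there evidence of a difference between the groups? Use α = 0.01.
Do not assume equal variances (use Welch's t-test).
Welch's two-sample t-test:
H₀: μ₁ = μ₂
H₁: μ₁ ≠ μ₂
s₁²/n₁ = 15.73²/18 = 13.7463,  s₂²/n₂ = 13.20²/21 = 8.2971
SE = √(s₁²/n₁ + s₂²/n₂) = √(13.7463 + 8.2971) = 4.6950
df (Welch-Satterthwaite) = (s₁²/n₁ + s₂²/n₂)² / [(s₁²/n₁)²/(n₁-1) + (s₂²/n₂)²/(n₂-1)] ≈ 33.38
t = (x̄₁ - x̄₂) / SE = (56.96 - 55.31) / 4.6950 = 1.65 / 4.6950 = 0.351
p-value = 0.7275

Since p-value > α = 0.01, we fail to reject H₀.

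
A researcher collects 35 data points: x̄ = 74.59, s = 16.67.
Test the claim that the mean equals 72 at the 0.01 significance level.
One-sample t-test:
H₀: μ = 72
H₁: μ ≠ 72
df = n - 1 = 34
t = (x̄ - μ₀) / (s/√n) = (74.59 - 72) / (16.67/√35) = 0.919
p-value = 0.3645

Since p-value > α = 0.01, we fail to reject H₀.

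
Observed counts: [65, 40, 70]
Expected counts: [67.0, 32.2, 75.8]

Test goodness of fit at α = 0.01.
Chi-square goodness of fit test:
H₀: observed counts match expected distribution
H₁: observed counts differ from expected distribution
df = k - 1 = 2
χ² = Σ(O - E)²/E
   = (65 - 67.0)²/67.0 + (40 - 32.2)²/32.2 + (70 - 75.8)²/75.8
   = 0.060 + 1.889 + 0.444
   = 2.39
p-value = 0.3023

Since p-value > α = 0.01, we fail to reject H₀.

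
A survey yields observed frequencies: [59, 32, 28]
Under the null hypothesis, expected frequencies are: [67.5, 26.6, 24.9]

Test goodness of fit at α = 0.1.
Chi-square goodness of fit test:
H₀: observed counts match expected distribution
H₁: observed counts differ from expected distribution
df = k - 1 = 2
χ² = Σ(O - E)²/E
   = (59 - 67.5)²/67.5 + (32 - 26.6)²/26.6 + (28 - 24.9)²/24.9
   = 1.070 + 1.096 + 0.386
   = 2.55
p-value = 0.2791

Since p-value > α = 0.1, we fail to reject H₀.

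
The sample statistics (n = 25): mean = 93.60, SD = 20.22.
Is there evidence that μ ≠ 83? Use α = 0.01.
One-sample t-test:
H₀: μ = 83
H₁: μ ≠ 83
df = n - 1 = 24
t = (x̄ - μ₀) / (s/√n) = (93.60 - 83) / (20.22/√25) = 2.621
p-value = 0.0150

Since p-value > α = 0.01, we fail to reject H₀.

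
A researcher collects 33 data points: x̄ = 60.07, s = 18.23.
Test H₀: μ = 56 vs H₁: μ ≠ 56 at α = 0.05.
One-sample t-test:
H₀: μ = 56
H₁: μ ≠ 56
df = n - 1 = 32
t = (x̄ - μ₀) / (s/√n) = (60.07 - 56) / (18.23/√33) = 1.283
p-value = 0.2089

Since p-value > α = 0.05, we fail to reject H₀.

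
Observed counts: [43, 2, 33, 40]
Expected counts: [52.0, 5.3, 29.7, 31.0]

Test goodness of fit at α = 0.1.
Chi-square goodness of fit test:
H₀: observed counts match expected distribution
H₁: observed counts differ from expected distribution
df = k - 1 = 3
χ² = Σ(O - E)²/E
   = (43 - 52.0)²/52.0 + (2 - 5.3)²/5.3 + (33 - 29.7)²/29.7 + (40 - 31.0)²/31.0
   = 1.558 + 2.055 + 0.367 + 2.613
   = 6.59
p-value = 0.0861

Since p-value < α = 0.1, we reject H₀.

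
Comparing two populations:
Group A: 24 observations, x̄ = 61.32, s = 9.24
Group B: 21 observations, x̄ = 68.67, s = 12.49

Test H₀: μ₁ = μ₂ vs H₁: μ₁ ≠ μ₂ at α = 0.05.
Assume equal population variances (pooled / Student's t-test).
Student's two-sample t-test (equal variances):
H₀: μ₁ = μ₂
H₁: μ₁ ≠ μ₂
df = n₁ + n₂ - 2 = 43
Pooled variance s_p² = [(n₁-1)s₁² + (n₂-1)s₂²] / (n₁ + n₂ - 2) = [(23)(9.24²) + (20)(12.49²)] / 43 = 118.2253
SE = √(s_p²(1/n₁ + 1/n₂)) = √(118.2253 × (1/24 + 1/21)) = 3.2490
t = (x̄₁ - x̄₂) / SE = (61.32 - 68.67) / 3.2490 = -7.35 / 3.2490 = -2.262
p-value = 0.0288

Since p-value < α = 0.05, we reject H₀.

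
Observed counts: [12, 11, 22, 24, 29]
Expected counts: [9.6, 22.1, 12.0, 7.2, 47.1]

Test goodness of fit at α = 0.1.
Chi-square goodness of fit test:
H₀: observed counts match expected distribution
H₁: observed counts differ from expected distribution
df = k - 1 = 4
χ² = Σ(O - E)²/E
   = (12 - 9.6)²/9.6 + (11 - 22.1)²/22.1 + (22 - 12.0)²/12.0 + (24 - 7.2)²/7.2 + (29 - 47.1)²/47.1
   = 0.600 + 5.575 + 8.333 + 39.200 + 6.956
   = 60.66
p-value < 0.0001

Since p-value < α = 0.1, we reject H₀.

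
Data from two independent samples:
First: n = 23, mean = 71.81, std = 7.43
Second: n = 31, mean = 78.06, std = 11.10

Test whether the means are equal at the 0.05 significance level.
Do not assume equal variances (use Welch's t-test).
Welch's two-sample t-test:
H₀: μ₁ = μ₂
H₁: μ₁ ≠ μ₂
s₁²/n₁ = 7.43²/23 = 2.4002,  s₂²/n₂ = 11.10²/31 = 3.9745
SE = √(s₁²/n₁ + s₂²/n₂) = √(2.4002 + 3.9745) = 2.5248
df (Welch-Satterthwaite) = (s₁²/n₁ + s₂²/n₂)² / [(s₁²/n₁)²/(n₁-1) + (s₂²/n₂)²/(n₂-1)] ≈ 51.54
t = (x̄₁ - x̄₂) / SE = (71.81 - 78.06) / 2.5248 = -6.25 / 2.5248 = -2.475
p-value = 0.0166

Since p-value < α = 0.05, we reject H₀.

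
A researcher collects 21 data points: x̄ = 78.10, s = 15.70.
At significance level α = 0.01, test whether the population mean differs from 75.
One-sample t-test:
H₀: μ = 75
H₁: μ ≠ 75
df = n - 1 = 20
t = (x̄ - μ₀) / (s/√n) = (78.10 - 75) / (15.70/√21) = 0.905
p-value = 0.3763

Since p-value > α = 0.01, we fail to reject H₀.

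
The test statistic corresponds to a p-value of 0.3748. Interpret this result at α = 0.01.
Since p = 0.3748 > α = 0.01, fail to reject H₀.
There is insufficient evidence to reject the null hypothesis; the result is not statistically significant at the 0.01 level.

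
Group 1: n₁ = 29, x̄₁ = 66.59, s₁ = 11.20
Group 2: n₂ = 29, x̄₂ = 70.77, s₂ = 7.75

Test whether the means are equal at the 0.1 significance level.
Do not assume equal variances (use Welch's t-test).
Welch's two-sample t-test:
H₀: μ₁ = μ₂
H₁: μ₁ ≠ μ₂
s₁²/n₁ = 11.20²/29 = 4.3255,  s₂²/n₂ = 7.75²/29 = 2.0711
SE = √(s₁²/n₁ + s₂²/n₂) = √(4.3255 + 2.0711) = 2.5292
df (Welch-Satterthwaite) = (s₁²/n₁ + s₂²/n₂)² / [(s₁²/n₁)²/(n₁-1) + (s₂²/n₂)²/(n₂-1)] ≈ 49.81
t = (x̄₁ - x̄₂) / SE = (66.59 - 70.77) / 2.5292 = -4.18 / 2.5292 = -1.653
p-value = 0.1047

Since p-value > α = 0.1, we fail to reject H₀.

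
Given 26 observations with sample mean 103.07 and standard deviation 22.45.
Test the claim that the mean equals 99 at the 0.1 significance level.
One-sample t-test:
H₀: μ = 99
H₁: μ ≠ 99
df = n - 1 = 25
t = (x̄ - μ₀) / (s/√n) = (103.07 - 99) / (22.45/√26) = 0.924
p-value = 0.3641

Since p-value > α = 0.1, we fail to reject H₀.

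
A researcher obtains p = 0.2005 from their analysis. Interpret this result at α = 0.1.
Since p = 0.2005 > α = 0.1, fail to reject H₀.
There is insufficient evidence to reject the null hypothesis; the result is not statistically significant at the 0.1 level.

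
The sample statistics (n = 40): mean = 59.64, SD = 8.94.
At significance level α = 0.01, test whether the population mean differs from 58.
One-sample t-test:
H₀: μ = 58
H₁: μ ≠ 58
df = n - 1 = 39
t = (x̄ - μ₀) / (s/√n) = (59.64 - 58) / (8.94/√40) = 1.160
p-value = 0.2530

Since p-value > α = 0.01, we fail to reject H₀.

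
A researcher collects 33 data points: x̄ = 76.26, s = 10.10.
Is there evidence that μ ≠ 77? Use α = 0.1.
One-sample t-test:
H₀: μ = 77
H₁: μ ≠ 77
df = n - 1 = 32
t = (x̄ - μ₀) / (s/√n) = (76.26 - 77) / (10.10/√33) = -0.421
p-value = 0.6766

Since p-value > α = 0.1, we fail to reject H₀.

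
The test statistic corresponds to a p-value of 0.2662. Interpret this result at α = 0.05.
Since p = 0.2662 > α = 0.05, fail to reject H₀.
There is insufficient evidence to reject the null hypothesis; the result is not statistically significant at the 0.05 level.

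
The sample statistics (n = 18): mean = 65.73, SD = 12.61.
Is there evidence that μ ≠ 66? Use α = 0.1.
One-sample t-test:
H₀: μ = 66
H₁: μ ≠ 66
df = n - 1 = 17
t = (x̄ - μ₀) / (s/√n) = (65.73 - 66) / (12.61/√18) = -0.091
p-value = 0.9287

Since p-value > α = 0.1, we fail to reject H₀.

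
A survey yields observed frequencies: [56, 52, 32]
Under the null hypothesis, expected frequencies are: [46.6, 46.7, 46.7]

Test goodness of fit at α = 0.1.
Chi-square goodness of fit test:
H₀: observed counts match expected distribution
H₁: observed counts differ from expected distribution
df = k - 1 = 2
χ² = Σ(O - E)²/E
   = (56 - 46.6)²/46.6 + (52 - 46.7)²/46.7 + (32 - 46.7)²/46.7
   = 1.896 + 0.601 + 4.627
   = 7.12
p-value = 0.0284

Since p-value < α = 0.1, we reject H₀.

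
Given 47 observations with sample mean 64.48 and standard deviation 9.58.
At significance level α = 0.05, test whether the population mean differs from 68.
One-sample t-test:
H₀: μ = 68
H₁: μ ≠ 68
df = n - 1 = 46
t = (x̄ - μ₀) / (s/√n) = (64.48 - 68) / (9.58/√47) = -2.519
p-value = 0.0153

Since p-value < α = 0.05, we reject H₀.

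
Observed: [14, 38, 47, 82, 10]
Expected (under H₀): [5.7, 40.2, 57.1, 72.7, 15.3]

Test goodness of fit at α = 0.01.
Chi-square goodness of fit test:
H₀: observed counts match expected distribution
H₁: observed counts differ from expected distribution
df = k - 1 = 4
χ² = Σ(O - E)²/E
   = (14 - 5.7)²/5.7 + (38 - 40.2)²/40.2 + (47 - 57.1)²/57.1 + (82 - 72.7)²/72.7 + (10 - 15.3)²/15.3
   = 12.086 + 0.120 + 1.787 + 1.190 + 1.836
   = 17.02
p-value = 0.0019

Since p-value < α = 0.01, we reject H₀.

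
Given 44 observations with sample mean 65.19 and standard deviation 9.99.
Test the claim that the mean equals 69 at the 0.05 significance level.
One-sample t-test:
H₀: μ = 69
H₁: μ ≠ 69
df = n - 1 = 43
t = (x̄ - μ₀) / (s/√n) = (65.19 - 69) / (9.99/√44) = -2.530
p-value = 0.0152

Since p-value < α = 0.05, we reject H₀.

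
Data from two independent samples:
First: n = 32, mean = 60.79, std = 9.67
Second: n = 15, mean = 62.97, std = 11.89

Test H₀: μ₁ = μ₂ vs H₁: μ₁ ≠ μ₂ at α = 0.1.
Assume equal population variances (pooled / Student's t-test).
Student's two-sample t-test (equal variances):
H₀: μ₁ = μ₂
H₁: μ₁ ≠ μ₂
df = n₁ + n₂ - 2 = 45
Pooled variance s_p² = [(n₁-1)s₁² + (n₂-1)s₂²] / (n₁ + n₂ - 2) = [(31)(9.67²) + (14)(11.89²)] / 45 = 108.3997
SE = √(s_p²(1/n₁ + 1/n₂)) = √(108.3997 × (1/32 + 1/15)) = 3.2579
t = (x̄₁ - x̄₂) / SE = (60.79 - 62.97) / 3.2579 = -2.18 / 3.2579 = -0.669
p-value = 0.5068

Since p-value > α = 0.1, we fail to reject H₀.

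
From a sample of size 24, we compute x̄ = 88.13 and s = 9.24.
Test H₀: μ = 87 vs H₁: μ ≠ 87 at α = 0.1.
One-sample t-test:
H₀: μ = 87
H₁: μ ≠ 87
df = n - 1 = 23
t = (x̄ - μ₀) / (s/√n) = (88.13 - 87) / (9.24/√24) = 0.599
p-value = 0.5550

Since p-value > α = 0.1, we fail to reject H₀.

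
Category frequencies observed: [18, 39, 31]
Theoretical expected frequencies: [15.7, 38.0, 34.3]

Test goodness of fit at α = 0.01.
Chi-square goodness of fit test:
H₀: observed counts match expected distribution
H₁: observed counts differ from expected distribution
df = k - 1 = 2
χ² = Σ(O - E)²/E
   = (18 - 15.7)²/15.7 + (39 - 38.0)²/38.0 + (31 - 34.3)²/34.3
   = 0.337 + 0.026 + 0.317
   = 0.68
p-value = 0.7115

Since p-value > α = 0.01, we fail to reject H₀.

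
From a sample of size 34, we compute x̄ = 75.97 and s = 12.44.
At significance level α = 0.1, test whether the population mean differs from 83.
One-sample t-test:
H₀: μ = 83
H₁: μ ≠ 83
df = n - 1 = 33
t = (x̄ - μ₀) / (s/√n) = (75.97 - 83) / (12.44/√34) = -3.295
p-value = 0.0024

Since p-value < α = 0.1, we reject H₀.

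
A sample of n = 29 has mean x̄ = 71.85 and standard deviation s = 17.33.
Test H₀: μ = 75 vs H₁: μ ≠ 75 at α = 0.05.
One-sample t-test:
H₀: μ = 75
H₁: μ ≠ 75
df = n - 1 = 28
t = (x̄ - μ₀) / (s/√n) = (71.85 - 75) / (17.33/√29) = -0.979
p-value = 0.3360

Since p-value > α = 0.05, we fail to reject H₀.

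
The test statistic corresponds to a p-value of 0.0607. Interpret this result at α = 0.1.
Since p = 0.0607 < α = 0.1, reject H₀.
There is sufficient evidence to reject the null hypothesis; the result is statistically significant at the 0.1 level.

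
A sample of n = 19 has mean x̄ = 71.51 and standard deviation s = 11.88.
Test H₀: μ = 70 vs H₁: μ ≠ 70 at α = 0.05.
One-sample t-test:
H₀: μ = 70
H₁: μ ≠ 70
df = n - 1 = 18
t = (x̄ - μ₀) / (s/√n) = (71.51 - 70) / (11.88/√19) = 0.554
p-value = 0.5864

Since p-value > α = 0.05, we fail to reject H₀.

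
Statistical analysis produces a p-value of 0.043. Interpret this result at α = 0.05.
Since p = 0.043 < α = 0.05, reject H₀.
There is sufficient evidence to reject the null hypothesis; the result is statistically significant at the 0.05 level.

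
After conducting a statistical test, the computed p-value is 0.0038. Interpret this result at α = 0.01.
Since p = 0.0038 < α = 0.01, reject H₀.
There is sufficient evidence to reject the null hypothesis; the result is statistically significant at the 0.01 level.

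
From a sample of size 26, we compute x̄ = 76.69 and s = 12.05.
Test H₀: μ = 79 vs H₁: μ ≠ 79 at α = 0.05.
One-sample t-test:
H₀: μ = 79
H₁: μ ≠ 79
df = n - 1 = 25
t = (x̄ - μ₀) / (s/√n) = (76.69 - 79) / (12.05/√26) = -0.977
p-value = 0.3377

Since p-value > α = 0.05, we fail to reject H₀.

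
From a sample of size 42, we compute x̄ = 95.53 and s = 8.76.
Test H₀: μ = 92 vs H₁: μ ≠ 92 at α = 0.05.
One-sample t-test:
H₀: μ = 92
H₁: μ ≠ 92
df = n - 1 = 41
t = (x̄ - μ₀) / (s/√n) = (95.53 - 92) / (8.76/√42) = 2.612
p-value = 0.0125

Since p-value < α = 0.05, we reject H₀.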